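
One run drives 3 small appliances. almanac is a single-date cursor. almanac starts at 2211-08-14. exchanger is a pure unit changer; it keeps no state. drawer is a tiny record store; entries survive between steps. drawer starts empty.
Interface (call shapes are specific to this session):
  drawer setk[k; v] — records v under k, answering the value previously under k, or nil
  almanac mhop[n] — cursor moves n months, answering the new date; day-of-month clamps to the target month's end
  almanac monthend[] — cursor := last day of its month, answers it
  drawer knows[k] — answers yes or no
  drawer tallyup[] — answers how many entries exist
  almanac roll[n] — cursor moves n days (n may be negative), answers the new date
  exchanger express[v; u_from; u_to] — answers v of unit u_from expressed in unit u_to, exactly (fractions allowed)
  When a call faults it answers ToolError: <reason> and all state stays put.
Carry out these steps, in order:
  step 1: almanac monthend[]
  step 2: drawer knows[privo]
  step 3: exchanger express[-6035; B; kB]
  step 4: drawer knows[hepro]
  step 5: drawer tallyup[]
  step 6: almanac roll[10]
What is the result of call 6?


~$ almanac monthend
:: 2211-08-31
~$ drawer knows k: privo
:: no
~$ exchanger express v: -6035 u_from: B u_to: kB
:: -1207/200
~$ drawer knows k: hepro
:: no
~$ drawer tallyup
:: 0
~$ almanac roll n: 10
:: 2211-09-10

Answer: 2211-09-10


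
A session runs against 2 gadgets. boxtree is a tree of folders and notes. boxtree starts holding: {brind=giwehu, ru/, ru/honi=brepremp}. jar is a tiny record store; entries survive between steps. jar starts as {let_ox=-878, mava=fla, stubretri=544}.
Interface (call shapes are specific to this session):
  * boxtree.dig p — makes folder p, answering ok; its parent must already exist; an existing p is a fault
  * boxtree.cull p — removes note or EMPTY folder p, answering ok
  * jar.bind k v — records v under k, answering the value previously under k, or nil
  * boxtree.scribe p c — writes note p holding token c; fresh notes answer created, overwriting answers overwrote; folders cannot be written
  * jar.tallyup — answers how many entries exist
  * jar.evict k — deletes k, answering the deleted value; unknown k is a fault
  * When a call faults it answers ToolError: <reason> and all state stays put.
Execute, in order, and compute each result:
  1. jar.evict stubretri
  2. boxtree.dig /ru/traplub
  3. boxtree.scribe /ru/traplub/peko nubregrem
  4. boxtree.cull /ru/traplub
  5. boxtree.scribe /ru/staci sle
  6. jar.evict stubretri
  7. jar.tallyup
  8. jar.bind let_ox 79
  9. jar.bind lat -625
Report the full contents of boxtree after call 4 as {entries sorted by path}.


·→ jar.evict(k: stubretri)
·← 544
·→ boxtree.dig(p: /ru/traplub)
·← ok
·→ boxtree.scribe(p: /ru/traplub/peko, c: nubregrem)
·← created
·→ boxtree.cull(p: /ru/traplub)
·← ToolError: not empty
·→ boxtree.scribe(p: /ru/staci, c: sle)
·← created
·→ jar.evict(k: stubretri)
·← ToolError: no such key stubretri
·→ jar.tallyup()
·← 2
·→ jar.bind(k: let_ox, v: 79)
·← -878
·→ jar.bind(k: lat, v: -625)
·← nil

Answer: {brind=giwehu, ru/, ru/honi=brepremp, ru/traplub/, ru/traplub/peko=nubregrem}


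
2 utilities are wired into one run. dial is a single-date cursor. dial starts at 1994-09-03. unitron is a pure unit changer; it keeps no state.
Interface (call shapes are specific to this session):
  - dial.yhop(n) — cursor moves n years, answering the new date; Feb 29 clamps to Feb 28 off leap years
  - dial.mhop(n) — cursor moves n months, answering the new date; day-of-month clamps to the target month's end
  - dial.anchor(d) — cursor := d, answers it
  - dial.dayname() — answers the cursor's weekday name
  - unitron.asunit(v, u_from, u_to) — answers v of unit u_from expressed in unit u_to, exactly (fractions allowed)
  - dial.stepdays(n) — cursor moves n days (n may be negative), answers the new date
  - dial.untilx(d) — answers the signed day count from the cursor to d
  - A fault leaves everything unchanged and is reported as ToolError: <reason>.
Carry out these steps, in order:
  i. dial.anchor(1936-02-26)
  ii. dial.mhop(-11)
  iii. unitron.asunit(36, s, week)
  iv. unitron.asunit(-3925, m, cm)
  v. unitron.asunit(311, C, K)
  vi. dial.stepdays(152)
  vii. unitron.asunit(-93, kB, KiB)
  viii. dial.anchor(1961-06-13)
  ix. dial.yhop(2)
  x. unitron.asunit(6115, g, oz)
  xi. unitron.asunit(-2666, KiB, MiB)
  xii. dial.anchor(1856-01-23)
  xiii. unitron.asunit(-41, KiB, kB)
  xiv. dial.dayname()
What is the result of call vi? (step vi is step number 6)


Answer: 1935-08-25

Derivation:
! 1. dial.anchor(d='1936-02-26') -> 1936-02-26
! 2. dial.mhop(n='-11') -> 1935-03-26
! 3. unitron.asunit(v='36', u_from='s', u_to='week') -> 1/16800
! 4. unitron.asunit(v='-3925', u_from='m', u_to='cm') -> -392500
! 5. unitron.asunit(v='311', u_from='C', u_to='K') -> 11683/20
! 6. dial.stepdays(n='152') -> 1935-08-25
! 7. unitron.asunit(v='-93', u_from='kB', u_to='KiB') -> -11625/128
! 8. dial.anchor(d='1961-06-13') -> 1961-06-13
! 9. dial.yhop(n='2') -> 1963-06-13
! 10. unitron.asunit(v='6115', u_from='g', u_to='oz') -> 9784000000/45359237
! 11. unitron.asunit(v='-2666', u_from='KiB', u_to='MiB') -> -1333/512
! 12. dial.anchor(d='1856-01-23') -> 1856-01-23
! 13. unitron.asunit(v='-41', u_from='KiB', u_to='kB') -> -5248/125
! 14. dial.dayname() -> Wednesday


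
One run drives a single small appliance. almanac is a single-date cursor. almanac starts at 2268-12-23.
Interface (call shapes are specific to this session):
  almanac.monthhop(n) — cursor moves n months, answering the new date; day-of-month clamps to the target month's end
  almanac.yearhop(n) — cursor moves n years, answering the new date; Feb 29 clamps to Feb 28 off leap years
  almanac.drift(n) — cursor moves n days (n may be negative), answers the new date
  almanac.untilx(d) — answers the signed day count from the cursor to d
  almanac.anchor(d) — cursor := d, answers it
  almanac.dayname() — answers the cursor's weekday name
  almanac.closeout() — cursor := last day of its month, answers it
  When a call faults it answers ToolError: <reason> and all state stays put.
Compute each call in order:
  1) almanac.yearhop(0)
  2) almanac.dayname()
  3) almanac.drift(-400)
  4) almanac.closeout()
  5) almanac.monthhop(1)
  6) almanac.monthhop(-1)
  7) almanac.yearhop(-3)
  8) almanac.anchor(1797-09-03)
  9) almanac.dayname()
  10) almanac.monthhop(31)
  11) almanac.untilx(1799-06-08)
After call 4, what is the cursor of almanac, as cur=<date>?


Answer: cur=2267-11-30

Derivation:
Step: yearhop[0]
Result: 2268-12-23
Step: dayname[]
Result: Wednesday
Step: drift[-400]
Result: 2267-11-19
Step: closeout[]
Result: 2267-11-30
Step: monthhop[1]
Result: 2267-12-30
Step: monthhop[-1]
Result: 2267-11-30
Step: yearhop[-3]
Result: 2264-11-30
Step: anchor[1797-09-03]
Result: 1797-09-03
Step: dayname[]
Result: Sunday
Step: monthhop[31]
Result: 1800-04-03
Step: untilx[1799-06-08]
Result: -299


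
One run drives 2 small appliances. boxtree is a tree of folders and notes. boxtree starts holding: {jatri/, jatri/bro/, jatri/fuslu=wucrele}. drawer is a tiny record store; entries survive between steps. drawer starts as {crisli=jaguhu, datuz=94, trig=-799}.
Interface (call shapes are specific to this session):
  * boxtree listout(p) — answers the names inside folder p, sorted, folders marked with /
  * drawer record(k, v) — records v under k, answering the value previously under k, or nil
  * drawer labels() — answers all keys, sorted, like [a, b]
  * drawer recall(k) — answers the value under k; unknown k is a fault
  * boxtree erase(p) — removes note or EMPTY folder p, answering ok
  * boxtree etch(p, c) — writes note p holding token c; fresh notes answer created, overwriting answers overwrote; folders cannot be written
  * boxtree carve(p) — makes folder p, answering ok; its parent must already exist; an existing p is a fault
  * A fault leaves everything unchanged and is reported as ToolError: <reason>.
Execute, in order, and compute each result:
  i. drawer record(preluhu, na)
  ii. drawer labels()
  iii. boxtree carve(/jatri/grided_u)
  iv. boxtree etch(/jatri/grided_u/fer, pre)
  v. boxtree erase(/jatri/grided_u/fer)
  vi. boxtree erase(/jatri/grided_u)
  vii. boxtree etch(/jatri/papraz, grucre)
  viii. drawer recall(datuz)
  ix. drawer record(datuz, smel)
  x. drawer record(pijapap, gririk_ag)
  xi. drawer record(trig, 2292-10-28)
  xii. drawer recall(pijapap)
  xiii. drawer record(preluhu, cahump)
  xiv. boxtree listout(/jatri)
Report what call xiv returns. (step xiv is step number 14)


Step: drawer record[k: preluhu; v: na]
Result: nil
Step: drawer labels[]
Result: [crisli, datuz, preluhu, trig]
Step: boxtree carve[p: /jatri/grided_u]
Result: ok
Step: boxtree etch[p: /jatri/grided_u/fer; c: pre]
Result: created
Step: boxtree erase[p: /jatri/grided_u/fer]
Result: ok
Step: boxtree erase[p: /jatri/grided_u]
Result: ok
Step: boxtree etch[p: /jatri/papraz; c: grucre]
Result: created
Step: drawer recall[k: datuz]
Result: 94
Step: drawer record[k: datuz; v: smel]
Result: 94
Step: drawer record[k: pijapap; v: gririk_ag]
Result: nil
Step: drawer record[k: trig; v: 2292-10-28]
Result: -799
Step: drawer recall[k: pijapap]
Result: gririk_ag
Step: drawer record[k: preluhu; v: cahump]
Result: na
Step: boxtree listout[p: /jatri]
Result: [bro/, fuslu, papraz]

Answer: [bro/, fuslu, papraz]


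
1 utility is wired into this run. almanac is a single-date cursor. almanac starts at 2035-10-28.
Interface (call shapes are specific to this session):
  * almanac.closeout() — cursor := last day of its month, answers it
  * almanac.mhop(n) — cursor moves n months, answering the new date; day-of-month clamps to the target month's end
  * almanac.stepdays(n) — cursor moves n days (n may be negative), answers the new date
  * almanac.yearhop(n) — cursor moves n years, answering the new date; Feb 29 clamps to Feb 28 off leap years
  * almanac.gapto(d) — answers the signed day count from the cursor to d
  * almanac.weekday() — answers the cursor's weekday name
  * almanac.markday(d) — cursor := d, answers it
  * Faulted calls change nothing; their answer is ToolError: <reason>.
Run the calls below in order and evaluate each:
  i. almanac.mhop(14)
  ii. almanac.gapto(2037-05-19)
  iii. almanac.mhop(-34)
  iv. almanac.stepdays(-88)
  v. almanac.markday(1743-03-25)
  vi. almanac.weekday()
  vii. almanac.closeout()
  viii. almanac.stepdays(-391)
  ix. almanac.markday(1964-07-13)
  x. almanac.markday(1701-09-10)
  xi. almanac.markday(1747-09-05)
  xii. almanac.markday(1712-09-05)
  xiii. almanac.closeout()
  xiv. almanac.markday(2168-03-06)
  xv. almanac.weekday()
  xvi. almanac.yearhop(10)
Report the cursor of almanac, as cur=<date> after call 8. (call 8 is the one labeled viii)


Step: mhop[n→14]
Result: 2036-12-28
Step: gapto[d→2037-05-19]
Result: 142
Step: mhop[n→-34]
Result: 2034-02-28
Step: stepdays[n→-88]
Result: 2033-12-02
Step: markday[d→1743-03-25]
Result: 1743-03-25
Step: weekday[]
Result: Monday
Step: closeout[]
Result: 1743-03-31
Step: stepdays[n→-391]
Result: 1742-03-05
Step: markday[d→1964-07-13]
Result: 1964-07-13
Step: markday[d→1701-09-10]
Result: 1701-09-10
Step: markday[d→1747-09-05]
Result: 1747-09-05
Step: markday[d→1712-09-05]
Result: 1712-09-05
Step: closeout[]
Result: 1712-09-30
Step: markday[d→2168-03-06]
Result: 2168-03-06
Step: weekday[]
Result: Sunday
Step: yearhop[n→10]
Result: 2178-03-06

Answer: cur=1742-03-05


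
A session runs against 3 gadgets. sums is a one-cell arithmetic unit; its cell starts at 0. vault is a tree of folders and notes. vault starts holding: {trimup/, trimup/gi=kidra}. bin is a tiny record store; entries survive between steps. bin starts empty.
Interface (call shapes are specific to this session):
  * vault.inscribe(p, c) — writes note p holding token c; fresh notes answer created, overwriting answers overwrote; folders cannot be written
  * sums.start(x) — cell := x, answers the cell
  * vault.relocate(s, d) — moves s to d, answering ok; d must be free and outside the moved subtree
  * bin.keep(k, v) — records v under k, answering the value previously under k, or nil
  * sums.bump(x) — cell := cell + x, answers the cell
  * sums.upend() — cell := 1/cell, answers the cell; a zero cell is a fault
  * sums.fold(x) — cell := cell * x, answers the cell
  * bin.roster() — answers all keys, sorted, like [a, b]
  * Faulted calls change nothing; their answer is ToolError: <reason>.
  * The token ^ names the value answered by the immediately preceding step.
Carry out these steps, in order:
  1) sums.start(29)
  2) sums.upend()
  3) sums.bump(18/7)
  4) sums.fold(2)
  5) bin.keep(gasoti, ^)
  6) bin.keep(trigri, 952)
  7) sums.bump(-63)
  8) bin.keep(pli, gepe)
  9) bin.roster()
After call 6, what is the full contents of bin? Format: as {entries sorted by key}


;; 1. sums.start(x='29') ~> 29
;; 2. sums.upend() ~> 1/29
;; 3. sums.bump(x='18/7') ~> 529/203
;; 4. sums.fold(x='2') ~> 1058/203
;; 5. bin.keep(k='gasoti', v='^') ~> nil
;; 6. bin.keep(k='trigri', v='952') ~> nil
;; 7. sums.bump(x='-63') ~> -11731/203
;; 8. bin.keep(k='pli', v='gepe') ~> nil
;; 9. bin.roster() ~> [gasoti, pli, trigri]

Answer: {gasoti=1058/203, trigri=952}


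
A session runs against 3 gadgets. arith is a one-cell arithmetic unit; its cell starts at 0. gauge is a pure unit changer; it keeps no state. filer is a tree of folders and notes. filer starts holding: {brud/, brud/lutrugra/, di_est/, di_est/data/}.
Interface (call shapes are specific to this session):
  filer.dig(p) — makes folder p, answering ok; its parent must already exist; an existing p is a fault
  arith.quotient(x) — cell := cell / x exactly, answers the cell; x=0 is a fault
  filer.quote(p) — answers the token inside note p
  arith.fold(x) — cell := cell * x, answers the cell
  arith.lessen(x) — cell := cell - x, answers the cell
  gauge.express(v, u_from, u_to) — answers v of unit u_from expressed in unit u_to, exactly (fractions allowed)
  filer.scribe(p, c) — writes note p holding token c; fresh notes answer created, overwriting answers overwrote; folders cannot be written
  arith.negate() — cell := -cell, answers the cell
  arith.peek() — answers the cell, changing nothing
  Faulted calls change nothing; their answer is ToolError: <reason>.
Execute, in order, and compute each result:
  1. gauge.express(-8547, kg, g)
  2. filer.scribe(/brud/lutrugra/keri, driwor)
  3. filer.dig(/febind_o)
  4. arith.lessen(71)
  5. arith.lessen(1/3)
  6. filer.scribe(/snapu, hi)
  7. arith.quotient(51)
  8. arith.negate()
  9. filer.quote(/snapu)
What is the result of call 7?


Answer: -214/153

Derivation:
[in] gauge.express -8547 kg g
= -8547000
[in] filer.scribe /brud/lutrugra/keri driwor
= created
[in] filer.dig /febind_o
= ok
[in] arith.lessen 71
= -71
[in] arith.lessen 1/3
= -214/3
[in] filer.scribe /snapu hi
= created
[in] arith.quotient 51
= -214/153
[in] arith.negate
= 214/153
[in] filer.quote /snapu
= hi


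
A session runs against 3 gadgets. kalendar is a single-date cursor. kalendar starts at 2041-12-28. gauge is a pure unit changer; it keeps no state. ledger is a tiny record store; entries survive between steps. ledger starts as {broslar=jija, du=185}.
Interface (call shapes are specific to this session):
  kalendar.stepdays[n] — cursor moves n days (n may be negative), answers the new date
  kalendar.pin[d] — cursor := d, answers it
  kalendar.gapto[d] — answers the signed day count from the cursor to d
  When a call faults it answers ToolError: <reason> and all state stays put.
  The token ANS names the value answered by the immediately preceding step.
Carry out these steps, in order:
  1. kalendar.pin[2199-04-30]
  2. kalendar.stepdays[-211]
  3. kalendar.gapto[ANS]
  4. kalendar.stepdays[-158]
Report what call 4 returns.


Step: kalendar.pin[d: 2199-04-30]
Result: 2199-04-30
Step: kalendar.stepdays[n: -211]
Result: 2198-10-01
Step: kalendar.gapto[d: ANS]
Result: 0
Step: kalendar.stepdays[n: -158]
Result: 2198-04-26

Answer: 2198-04-26


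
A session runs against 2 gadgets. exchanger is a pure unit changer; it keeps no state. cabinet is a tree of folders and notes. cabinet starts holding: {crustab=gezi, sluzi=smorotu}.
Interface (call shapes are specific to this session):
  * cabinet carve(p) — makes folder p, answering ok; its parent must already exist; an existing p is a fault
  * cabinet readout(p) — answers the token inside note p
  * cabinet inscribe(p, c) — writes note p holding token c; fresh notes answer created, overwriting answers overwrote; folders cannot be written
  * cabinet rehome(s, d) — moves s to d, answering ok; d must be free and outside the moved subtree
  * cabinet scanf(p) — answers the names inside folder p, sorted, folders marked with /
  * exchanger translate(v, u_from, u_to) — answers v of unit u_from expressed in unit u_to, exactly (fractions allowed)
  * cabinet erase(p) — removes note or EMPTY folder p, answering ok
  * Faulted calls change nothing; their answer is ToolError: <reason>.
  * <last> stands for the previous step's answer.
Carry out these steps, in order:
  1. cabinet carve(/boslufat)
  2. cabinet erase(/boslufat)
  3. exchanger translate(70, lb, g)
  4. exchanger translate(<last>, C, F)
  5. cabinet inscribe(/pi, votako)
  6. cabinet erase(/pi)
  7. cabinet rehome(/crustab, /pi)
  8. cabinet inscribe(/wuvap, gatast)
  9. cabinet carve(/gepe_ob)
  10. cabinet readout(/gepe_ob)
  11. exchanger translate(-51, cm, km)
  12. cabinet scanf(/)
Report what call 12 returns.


Do: cabinet carve[p→/boslufat]
See: ok
Do: cabinet erase[p→/boslufat]
See: ok
Do: exchanger translate[v→70; u_from→lb; u_to→g]
See: 317514659/10000
Do: exchanger translate[v→<last>; u_from→C; u_to→F]
See: 2859231931/50000
Do: cabinet inscribe[p→/pi; c→votako]
See: created
Do: cabinet erase[p→/pi]
See: ok
Do: cabinet rehome[s→/crustab; d→/pi]
See: ok
Do: cabinet inscribe[p→/wuvap; c→gatast]
See: created
Do: cabinet carve[p→/gepe_ob]
See: ok
Do: cabinet readout[p→/gepe_ob]
See: ToolError: is a directory
Do: exchanger translate[v→-51; u_from→cm; u_to→km]
See: -51/100000
Do: cabinet scanf[p→/]
See: [gepe_ob/, pi, sluzi, wuvap]

Answer: [gepe_ob/, pi, sluzi, wuvap]


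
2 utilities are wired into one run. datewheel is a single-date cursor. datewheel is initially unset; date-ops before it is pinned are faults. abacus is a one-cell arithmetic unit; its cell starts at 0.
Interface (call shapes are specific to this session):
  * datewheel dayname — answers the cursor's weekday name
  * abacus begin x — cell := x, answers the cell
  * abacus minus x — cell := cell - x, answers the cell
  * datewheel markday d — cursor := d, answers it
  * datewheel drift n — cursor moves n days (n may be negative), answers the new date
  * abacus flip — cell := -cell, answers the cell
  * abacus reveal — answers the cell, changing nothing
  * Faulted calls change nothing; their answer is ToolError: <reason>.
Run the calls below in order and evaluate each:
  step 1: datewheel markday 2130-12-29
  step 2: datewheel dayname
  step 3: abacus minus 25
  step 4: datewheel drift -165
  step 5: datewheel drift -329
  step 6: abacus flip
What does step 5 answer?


Answer: 2129-08-22

Derivation:
Step: datewheel markday[d='2130-12-29']
Result: 2130-12-29
Step: datewheel dayname[]
Result: Friday
Step: abacus minus[x='25']
Result: -25
Step: datewheel drift[n='-165']
Result: 2130-07-17
Step: datewheel drift[n='-329']
Result: 2129-08-22
Step: abacus flip[]
Result: 25


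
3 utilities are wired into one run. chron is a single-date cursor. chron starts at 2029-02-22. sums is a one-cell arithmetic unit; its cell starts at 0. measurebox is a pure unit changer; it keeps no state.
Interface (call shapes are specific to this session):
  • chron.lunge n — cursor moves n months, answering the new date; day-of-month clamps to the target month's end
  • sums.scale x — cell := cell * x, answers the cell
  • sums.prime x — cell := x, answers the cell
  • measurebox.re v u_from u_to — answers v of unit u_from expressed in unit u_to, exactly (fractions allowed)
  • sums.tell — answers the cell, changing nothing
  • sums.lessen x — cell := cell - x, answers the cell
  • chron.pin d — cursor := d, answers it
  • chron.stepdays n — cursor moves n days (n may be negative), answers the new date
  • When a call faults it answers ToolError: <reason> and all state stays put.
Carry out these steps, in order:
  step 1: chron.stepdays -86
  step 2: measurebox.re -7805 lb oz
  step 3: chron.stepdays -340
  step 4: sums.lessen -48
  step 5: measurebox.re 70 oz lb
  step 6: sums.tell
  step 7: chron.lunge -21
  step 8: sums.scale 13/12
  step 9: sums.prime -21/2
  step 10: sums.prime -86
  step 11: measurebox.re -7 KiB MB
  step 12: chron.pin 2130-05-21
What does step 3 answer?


-> chron.stepdays(n='-86')
<- 2028-11-28
-> measurebox.re(v='-7805', u_from='lb', u_to='oz')
<- -124880
-> chron.stepdays(n='-340')
<- 2027-12-24
-> sums.lessen(x='-48')
<- 48
-> measurebox.re(v='70', u_from='oz', u_to='lb')
<- 35/8
-> sums.tell()
<- 48
-> chron.lunge(n='-21')
<- 2026-03-24
-> sums.scale(x='13/12')
<- 52
-> sums.prime(x='-21/2')
<- -21/2
-> sums.prime(x='-86')
<- -86
-> measurebox.re(v='-7', u_from='KiB', u_to='MB')
<- -112/15625
-> chron.pin(d='2130-05-21')
<- 2130-05-21

Answer: 2027-12-24


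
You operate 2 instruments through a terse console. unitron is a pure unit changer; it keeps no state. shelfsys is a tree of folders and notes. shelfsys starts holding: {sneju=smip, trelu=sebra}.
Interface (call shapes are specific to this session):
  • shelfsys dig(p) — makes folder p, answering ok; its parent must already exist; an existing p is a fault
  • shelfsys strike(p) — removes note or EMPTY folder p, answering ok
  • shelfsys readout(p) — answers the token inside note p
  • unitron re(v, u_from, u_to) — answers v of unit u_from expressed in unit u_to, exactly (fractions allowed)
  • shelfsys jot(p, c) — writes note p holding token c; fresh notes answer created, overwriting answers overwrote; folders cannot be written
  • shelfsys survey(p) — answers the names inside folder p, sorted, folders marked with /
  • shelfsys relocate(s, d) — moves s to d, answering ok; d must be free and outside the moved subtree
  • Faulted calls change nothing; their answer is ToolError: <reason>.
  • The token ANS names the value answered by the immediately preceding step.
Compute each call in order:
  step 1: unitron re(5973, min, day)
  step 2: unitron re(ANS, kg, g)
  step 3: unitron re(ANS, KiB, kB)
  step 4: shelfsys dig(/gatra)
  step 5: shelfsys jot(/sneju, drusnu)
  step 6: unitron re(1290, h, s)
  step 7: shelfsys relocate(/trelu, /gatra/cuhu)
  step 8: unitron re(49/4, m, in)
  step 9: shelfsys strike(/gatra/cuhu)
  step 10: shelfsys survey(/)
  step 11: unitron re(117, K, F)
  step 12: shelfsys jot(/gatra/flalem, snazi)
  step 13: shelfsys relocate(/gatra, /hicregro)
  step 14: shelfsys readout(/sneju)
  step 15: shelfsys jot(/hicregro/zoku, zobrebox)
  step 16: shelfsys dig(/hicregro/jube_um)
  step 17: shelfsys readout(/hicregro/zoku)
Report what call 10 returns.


Answer: [gatra/, sneju]

Derivation:
I use unitron re on v→5973, u_from→min, u_to→day, → 1991/480.
Then unitron re on v→ANS, u_from→kg, u_to→g, and get 49775/12.
Now I run unitron re on v→ANS, u_from→KiB, u_to→kB, and get 63712/15.
I try shelfsys dig on p→/gatra, yielding ok.
I try shelfsys jot on p→/sneju, c→drusnu, — result: overwrote.
Calling unitron re on v→1290, u_from→h, u_to→s, and observe 4644000.
I invoke shelfsys relocate on s→/trelu, d→/gatra/cuhu, which returns ok.
I try unitron re on v→49/4, u_from→m, u_to→in, and observe 61250/127.
I try shelfsys strike on p→/gatra/cuhu, — result: ok.
I use shelfsys survey on p→/, and observe [gatra/, sneju].
I invoke unitron re on v→117, u_from→K, u_to→F, and observe -24907/100.
Using shelfsys jot on p→/gatra/flalem, c→snazi: created.
I call shelfsys relocate on s→/gatra, d→/hicregro, — result: ok.
I invoke shelfsys readout on p→/sneju, and observe drusnu.
Then shelfsys jot on p→/hicregro/zoku, c→zobrebox, giving created.
Now I run shelfsys dig on p→/hicregro/jube_um, which returns ok.
I invoke shelfsys readout on p→/hicregro/zoku, and get zobrebox.


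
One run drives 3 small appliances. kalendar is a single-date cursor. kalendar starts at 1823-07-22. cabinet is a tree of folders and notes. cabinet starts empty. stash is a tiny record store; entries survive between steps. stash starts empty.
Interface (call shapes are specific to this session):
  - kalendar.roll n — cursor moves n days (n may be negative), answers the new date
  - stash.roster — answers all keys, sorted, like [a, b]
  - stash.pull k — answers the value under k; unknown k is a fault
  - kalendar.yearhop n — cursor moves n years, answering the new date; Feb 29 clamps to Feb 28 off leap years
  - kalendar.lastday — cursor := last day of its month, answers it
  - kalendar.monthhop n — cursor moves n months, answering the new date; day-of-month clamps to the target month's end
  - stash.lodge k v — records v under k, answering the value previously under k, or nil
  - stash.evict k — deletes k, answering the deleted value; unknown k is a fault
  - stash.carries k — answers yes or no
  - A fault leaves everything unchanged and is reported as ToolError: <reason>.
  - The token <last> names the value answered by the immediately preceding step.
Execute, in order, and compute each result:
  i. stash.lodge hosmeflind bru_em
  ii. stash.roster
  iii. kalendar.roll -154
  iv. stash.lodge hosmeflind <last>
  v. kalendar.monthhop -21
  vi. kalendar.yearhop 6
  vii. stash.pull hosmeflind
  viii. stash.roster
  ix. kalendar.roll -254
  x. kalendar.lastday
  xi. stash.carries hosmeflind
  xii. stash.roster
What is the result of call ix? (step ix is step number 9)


~$ stash.lodge k→hosmeflind v→bru_em
= nil
~$ stash.roster
= [hosmeflind]
~$ kalendar.roll n→-154
= 1823-02-18
~$ stash.lodge k→hosmeflind v→<last>
= bru_em
~$ kalendar.monthhop n→-21
= 1821-05-18
~$ kalendar.yearhop n→6
= 1827-05-18
~$ stash.pull k→hosmeflind
= 1823-02-18
~$ stash.roster
= [hosmeflind]
~$ kalendar.roll n→-254
= 1826-09-06
~$ kalendar.lastday
= 1826-09-30
~$ stash.carries k→hosmeflind
= yes
~$ stash.roster
= [hosmeflind]

Answer: 1826-09-06


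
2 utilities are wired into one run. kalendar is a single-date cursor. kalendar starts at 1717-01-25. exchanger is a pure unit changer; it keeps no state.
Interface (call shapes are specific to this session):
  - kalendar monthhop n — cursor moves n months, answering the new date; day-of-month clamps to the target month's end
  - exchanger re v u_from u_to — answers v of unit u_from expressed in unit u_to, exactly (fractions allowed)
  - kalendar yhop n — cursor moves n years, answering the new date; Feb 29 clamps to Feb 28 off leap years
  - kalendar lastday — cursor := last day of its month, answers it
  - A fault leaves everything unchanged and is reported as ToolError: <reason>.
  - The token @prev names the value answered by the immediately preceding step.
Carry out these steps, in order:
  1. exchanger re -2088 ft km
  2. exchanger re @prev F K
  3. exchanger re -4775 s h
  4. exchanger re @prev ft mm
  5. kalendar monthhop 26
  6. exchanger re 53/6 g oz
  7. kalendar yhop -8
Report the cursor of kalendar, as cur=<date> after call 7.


Act: exchanger re[v: -2088; u_from: ft; u_to: km]
Obs: -99441/156250
Act: exchanger re[v: @prev; u_from: F; u_to: K]
Obs: 143447993/562500
Act: exchanger re[v: -4775; u_from: s; u_to: h]
Obs: -191/144
Act: exchanger re[v: @prev; u_from: ft; u_to: mm]
Obs: -24257/60
Act: kalendar monthhop[n: 26]
Obs: 1719-03-25
Act: exchanger re[v: 53/6; u_from: g; u_to: oz]
Obs: 42400000/136077711
Act: kalendar yhop[n: -8]
Obs: 1711-03-25

Answer: cur=1711-03-25


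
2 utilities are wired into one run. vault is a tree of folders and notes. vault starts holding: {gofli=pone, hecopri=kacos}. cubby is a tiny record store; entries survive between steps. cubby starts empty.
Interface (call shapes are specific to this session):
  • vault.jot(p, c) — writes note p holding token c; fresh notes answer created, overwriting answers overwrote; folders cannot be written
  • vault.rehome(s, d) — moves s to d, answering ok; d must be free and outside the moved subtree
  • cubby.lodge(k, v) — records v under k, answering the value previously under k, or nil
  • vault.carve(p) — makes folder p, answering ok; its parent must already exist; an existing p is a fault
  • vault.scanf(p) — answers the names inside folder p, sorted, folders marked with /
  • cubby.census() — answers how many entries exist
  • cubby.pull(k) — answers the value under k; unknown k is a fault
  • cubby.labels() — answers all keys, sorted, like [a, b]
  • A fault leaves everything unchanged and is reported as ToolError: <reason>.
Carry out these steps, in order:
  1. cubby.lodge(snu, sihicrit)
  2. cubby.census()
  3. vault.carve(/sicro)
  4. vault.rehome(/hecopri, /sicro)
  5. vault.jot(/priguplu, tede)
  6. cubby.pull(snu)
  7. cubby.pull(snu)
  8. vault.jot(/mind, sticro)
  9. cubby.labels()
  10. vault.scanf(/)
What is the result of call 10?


Answer: [gofli, hecopri, mind, priguplu, sicro/]

Derivation:
-> cubby.lodge(k: snu, v: sihicrit)
<- nil
-> cubby.census()
<- 1
-> vault.carve(p: /sicro)
<- ok
-> vault.rehome(s: /hecopri, d: /sicro)
<- ToolError: exists
-> vault.jot(p: /priguplu, c: tede)
<- created
-> cubby.pull(k: snu)
<- sihicrit
-> cubby.pull(k: snu)
<- sihicrit
-> vault.jot(p: /mind, c: sticro)
<- created
-> cubby.labels()
<- [snu]
-> vault.scanf(p: /)
<- [gofli, hecopri, mind, priguplu, sicro/]


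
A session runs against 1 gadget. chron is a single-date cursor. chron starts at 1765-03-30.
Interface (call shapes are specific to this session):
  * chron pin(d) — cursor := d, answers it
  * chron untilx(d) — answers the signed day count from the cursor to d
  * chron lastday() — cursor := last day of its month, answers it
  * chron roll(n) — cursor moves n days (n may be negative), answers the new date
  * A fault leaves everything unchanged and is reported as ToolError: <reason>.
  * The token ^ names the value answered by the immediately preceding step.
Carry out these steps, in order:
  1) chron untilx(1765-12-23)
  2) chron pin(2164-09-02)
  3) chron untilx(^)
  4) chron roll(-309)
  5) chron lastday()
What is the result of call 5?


==> chron untilx(d='1765-12-23')
<== 268
==> chron pin(d='2164-09-02')
<== 2164-09-02
==> chron untilx(d='^')
<== 0
==> chron roll(n='-309')
<== 2163-10-29
==> chron lastday()
<== 2163-10-31

Answer: 2163-10-31


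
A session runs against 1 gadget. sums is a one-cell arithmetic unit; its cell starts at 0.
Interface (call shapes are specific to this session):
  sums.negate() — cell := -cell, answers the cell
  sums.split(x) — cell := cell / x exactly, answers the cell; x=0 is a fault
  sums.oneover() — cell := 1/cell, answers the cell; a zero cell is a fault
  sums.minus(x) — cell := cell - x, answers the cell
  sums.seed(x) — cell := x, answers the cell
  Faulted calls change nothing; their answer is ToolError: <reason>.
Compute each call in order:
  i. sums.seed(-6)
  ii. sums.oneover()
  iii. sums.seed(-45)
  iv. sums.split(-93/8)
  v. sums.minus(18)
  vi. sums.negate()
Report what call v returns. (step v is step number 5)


>> seed(-6)
<< -6
>> oneover()
<< -1/6
>> seed(-45)
<< -45
>> split(-93/8)
<< 120/31
>> minus(18)
<< -438/31
>> negate()
<< 438/31

Answer: -438/31


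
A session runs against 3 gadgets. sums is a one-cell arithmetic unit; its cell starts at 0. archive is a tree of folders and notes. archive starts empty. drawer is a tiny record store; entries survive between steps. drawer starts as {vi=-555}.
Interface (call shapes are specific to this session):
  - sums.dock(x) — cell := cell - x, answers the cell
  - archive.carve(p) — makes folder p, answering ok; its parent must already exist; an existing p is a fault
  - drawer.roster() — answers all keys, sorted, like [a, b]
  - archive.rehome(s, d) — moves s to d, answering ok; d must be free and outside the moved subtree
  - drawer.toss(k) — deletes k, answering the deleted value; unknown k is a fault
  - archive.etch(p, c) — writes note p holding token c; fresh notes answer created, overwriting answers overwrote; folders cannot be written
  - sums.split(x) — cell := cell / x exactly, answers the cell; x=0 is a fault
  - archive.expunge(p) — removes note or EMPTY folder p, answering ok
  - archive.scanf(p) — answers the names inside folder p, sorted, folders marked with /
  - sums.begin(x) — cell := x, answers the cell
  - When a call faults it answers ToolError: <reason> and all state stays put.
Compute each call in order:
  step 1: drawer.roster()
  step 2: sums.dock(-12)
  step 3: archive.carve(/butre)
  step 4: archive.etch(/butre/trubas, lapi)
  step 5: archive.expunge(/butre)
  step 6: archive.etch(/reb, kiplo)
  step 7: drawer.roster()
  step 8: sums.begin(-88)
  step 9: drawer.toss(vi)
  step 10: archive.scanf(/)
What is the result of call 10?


Answer: [butre/, reb]

Derivation:
>> drawer.roster()
<< [vi]
>> sums.dock(x='-12')
<< 12
>> archive.carve(p='/butre')
<< ok
>> archive.etch(p='/butre/trubas', c='lapi')
<< created
>> archive.expunge(p='/butre')
<< ToolError: not empty
>> archive.etch(p='/reb', c='kiplo')
<< created
>> drawer.roster()
<< [vi]
>> sums.begin(x='-88')
<< -88
>> drawer.toss(k='vi')
<< -555
>> archive.scanf(p='/')
<< [butre/, reb]


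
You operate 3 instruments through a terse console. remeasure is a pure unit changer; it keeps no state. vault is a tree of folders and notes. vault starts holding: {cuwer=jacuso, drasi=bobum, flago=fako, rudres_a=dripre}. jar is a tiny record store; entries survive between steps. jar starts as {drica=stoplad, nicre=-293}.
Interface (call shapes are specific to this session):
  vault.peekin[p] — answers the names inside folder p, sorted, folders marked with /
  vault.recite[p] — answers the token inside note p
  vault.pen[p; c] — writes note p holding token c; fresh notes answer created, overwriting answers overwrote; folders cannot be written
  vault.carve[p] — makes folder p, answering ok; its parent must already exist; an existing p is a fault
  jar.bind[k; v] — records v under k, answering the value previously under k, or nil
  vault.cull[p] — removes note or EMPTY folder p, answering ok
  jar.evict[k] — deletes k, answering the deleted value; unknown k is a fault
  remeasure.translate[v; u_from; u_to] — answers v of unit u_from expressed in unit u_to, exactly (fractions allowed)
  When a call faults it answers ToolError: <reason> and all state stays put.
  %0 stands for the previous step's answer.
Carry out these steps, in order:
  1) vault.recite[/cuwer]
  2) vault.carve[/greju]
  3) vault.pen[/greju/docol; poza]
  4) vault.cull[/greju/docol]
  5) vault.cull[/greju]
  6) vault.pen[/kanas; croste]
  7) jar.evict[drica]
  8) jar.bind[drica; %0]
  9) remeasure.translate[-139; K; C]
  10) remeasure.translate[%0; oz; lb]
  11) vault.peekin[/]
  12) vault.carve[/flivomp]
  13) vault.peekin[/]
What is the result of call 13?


Answer: [cuwer, drasi, flago, flivomp/, kanas, rudres_a]

Derivation:
# vault.recite(p: /cuwer) == jacuso
# vault.carve(p: /greju) == ok
# vault.pen(p: /greju/docol, c: poza) == created
# vault.cull(p: /greju/docol) == ok
# vault.cull(p: /greju) == ok
# vault.pen(p: /kanas, c: croste) == created
# jar.evict(k: drica) == stoplad
# jar.bind(k: drica, v: %0) == nil
# remeasure.translate(v: -139, u_from: K, u_to: C) == -8243/20
# remeasure.translate(v: %0, u_from: oz, u_to: lb) == -8243/320
# vault.peekin(p: /) == [cuwer, drasi, flago, kanas, rudres_a]
# vault.carve(p: /flivomp) == ok
# vault.peekin(p: /) == [cuwer, drasi, flago, flivomp/, kanas, rudres_a]


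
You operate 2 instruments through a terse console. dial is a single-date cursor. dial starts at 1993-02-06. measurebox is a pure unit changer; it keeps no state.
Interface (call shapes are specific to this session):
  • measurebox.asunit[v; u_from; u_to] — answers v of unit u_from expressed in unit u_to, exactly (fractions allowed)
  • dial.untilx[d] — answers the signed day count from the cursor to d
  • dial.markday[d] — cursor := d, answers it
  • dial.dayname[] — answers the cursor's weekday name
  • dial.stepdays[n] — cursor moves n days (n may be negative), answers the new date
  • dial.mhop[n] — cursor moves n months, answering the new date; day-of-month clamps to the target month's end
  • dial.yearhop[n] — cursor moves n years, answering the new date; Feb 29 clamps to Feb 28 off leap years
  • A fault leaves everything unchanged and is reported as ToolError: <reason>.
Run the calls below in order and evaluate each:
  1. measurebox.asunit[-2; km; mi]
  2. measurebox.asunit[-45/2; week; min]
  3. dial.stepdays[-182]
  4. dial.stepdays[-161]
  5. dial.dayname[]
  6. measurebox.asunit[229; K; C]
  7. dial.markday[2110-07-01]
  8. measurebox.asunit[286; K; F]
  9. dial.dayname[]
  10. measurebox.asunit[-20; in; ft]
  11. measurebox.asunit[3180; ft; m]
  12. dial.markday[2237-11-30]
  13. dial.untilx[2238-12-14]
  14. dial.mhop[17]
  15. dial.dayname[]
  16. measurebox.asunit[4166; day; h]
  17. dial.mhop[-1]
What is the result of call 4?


Answer: 1992-02-29

Derivation:
% measurebox.asunit v=-2 u_from=km u_to=mi
:: -15625/12573
% measurebox.asunit v=-45/2 u_from=week u_to=min
:: -226800
% dial.stepdays n=-182
:: 1992-08-08
% dial.stepdays n=-161
:: 1992-02-29
% dial.dayname
:: Saturday
% measurebox.asunit v=229 u_from=K u_to=C
:: -883/20
% dial.markday d=2110-07-01
:: 2110-07-01
% measurebox.asunit v=286 u_from=K u_to=F
:: 5513/100
% dial.dayname
:: Tuesday
% measurebox.asunit v=-20 u_from=in u_to=ft
:: -5/3
% measurebox.asunit v=3180 u_from=ft u_to=m
:: 121158/125
% dial.markday d=2237-11-30
:: 2237-11-30
% dial.untilx d=2238-12-14
:: 379
% dial.mhop n=17
:: 2239-04-30
% dial.dayname
:: Tuesday
% measurebox.asunit v=4166 u_from=day u_to=h
:: 99984
% dial.mhop n=-1
:: 2239-03-30


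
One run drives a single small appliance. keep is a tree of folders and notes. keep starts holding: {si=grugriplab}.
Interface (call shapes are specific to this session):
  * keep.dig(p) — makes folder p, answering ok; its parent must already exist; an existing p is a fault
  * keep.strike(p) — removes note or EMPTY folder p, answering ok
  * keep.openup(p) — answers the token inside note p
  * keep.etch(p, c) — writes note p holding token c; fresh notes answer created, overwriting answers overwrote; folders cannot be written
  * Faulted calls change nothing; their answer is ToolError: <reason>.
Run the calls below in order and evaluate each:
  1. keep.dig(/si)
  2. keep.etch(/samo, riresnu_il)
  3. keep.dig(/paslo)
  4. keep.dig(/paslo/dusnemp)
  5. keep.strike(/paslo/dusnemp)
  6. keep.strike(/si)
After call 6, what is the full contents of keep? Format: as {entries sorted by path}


CALL keep.dig[/si]
RET  ToolError: exists
CALL keep.etch[/samo; riresnu_il]
RET  created
CALL keep.dig[/paslo]
RET  ok
CALL keep.dig[/paslo/dusnemp]
RET  ok
CALL keep.strike[/paslo/dusnemp]
RET  ok
CALL keep.strike[/si]
RET  ok

Answer: {paslo/, samo=riresnu_il}


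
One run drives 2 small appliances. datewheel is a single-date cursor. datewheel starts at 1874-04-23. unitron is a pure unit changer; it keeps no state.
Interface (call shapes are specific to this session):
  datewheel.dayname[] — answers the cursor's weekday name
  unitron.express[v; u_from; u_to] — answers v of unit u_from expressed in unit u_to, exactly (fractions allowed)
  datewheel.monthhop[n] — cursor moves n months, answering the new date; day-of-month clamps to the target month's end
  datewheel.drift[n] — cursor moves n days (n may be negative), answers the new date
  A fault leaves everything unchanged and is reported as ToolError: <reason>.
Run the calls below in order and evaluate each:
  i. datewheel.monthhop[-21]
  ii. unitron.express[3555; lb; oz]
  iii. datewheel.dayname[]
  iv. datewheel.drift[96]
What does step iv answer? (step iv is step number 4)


→ monthhop(n: -21)
← 1872-07-23
→ express(v: 3555, u_from: lb, u_to: oz)
← 56880
→ dayname()
← Tuesday
→ drift(n: 96)
← 1872-10-27

Answer: 1872-10-27
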